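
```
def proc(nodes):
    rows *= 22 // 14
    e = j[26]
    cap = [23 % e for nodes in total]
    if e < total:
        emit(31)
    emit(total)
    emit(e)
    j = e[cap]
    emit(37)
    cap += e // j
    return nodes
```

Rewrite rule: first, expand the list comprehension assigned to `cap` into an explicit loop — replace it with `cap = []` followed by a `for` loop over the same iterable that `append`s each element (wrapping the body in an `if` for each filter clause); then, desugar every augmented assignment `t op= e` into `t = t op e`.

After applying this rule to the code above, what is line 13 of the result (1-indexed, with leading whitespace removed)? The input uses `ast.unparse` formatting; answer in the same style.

Transformed code:
def proc(nodes):
    rows = rows * (22 // 14)
    e = j[26]
    cap = []
    for nodes in total:
        cap.append(23 % e)
    if e < total:
        emit(31)
    emit(total)
    emit(e)
    j = e[cap]
    emit(37)
    cap = cap + e // j
    return nodes

cap = cap + e // j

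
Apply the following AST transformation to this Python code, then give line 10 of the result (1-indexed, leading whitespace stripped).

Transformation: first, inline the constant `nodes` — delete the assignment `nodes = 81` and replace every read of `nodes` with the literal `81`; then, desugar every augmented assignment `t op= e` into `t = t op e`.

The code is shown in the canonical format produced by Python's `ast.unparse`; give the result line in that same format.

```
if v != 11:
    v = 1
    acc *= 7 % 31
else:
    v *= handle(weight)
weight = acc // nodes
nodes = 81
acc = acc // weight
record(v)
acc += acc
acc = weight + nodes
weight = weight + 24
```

Transformed code:
if v != 11:
    v = 1
    acc = acc * (7 % 31)
else:
    v = v * handle(weight)
weight = acc // 81
acc = acc // weight
record(v)
acc = acc + acc
acc = weight + 81
weight = weight + 24

acc = weight + 81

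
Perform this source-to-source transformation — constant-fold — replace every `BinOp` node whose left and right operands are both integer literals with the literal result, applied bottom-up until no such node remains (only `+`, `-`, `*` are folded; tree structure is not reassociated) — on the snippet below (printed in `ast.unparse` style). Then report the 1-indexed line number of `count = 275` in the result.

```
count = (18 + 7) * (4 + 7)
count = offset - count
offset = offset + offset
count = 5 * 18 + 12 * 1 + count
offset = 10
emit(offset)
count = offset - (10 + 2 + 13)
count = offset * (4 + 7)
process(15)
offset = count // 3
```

1

Transformed code:
count = 275
count = offset - count
offset = offset + offset
count = 102 + count
offset = 10
emit(offset)
count = offset - 25
count = offset * 11
process(15)
offset = count // 3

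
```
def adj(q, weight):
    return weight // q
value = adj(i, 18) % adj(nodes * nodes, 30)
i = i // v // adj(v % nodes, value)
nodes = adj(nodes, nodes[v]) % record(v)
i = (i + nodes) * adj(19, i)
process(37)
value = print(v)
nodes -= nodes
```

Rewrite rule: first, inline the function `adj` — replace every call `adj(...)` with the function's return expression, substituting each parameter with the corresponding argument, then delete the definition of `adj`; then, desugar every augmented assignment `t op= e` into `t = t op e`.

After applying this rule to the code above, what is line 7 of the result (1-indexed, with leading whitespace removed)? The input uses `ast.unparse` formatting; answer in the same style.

nodes = nodes - nodes

Transformed code:
value = 18 // i % (30 // (nodes * nodes))
i = i // v // (value // (v % nodes))
nodes = nodes[v] // nodes % record(v)
i = (i + nodes) * (i // 19)
process(37)
value = print(v)
nodes = nodes - nodes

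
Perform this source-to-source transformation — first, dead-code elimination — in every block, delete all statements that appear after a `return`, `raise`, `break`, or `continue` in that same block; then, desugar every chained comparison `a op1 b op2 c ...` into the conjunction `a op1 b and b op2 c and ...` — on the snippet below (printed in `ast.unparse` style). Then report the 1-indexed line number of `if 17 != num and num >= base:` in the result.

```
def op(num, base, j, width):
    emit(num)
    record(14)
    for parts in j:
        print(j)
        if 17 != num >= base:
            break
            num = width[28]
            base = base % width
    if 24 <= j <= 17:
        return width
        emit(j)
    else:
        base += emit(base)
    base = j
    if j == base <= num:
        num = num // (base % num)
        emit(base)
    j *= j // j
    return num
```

Transformed code:
def op(num, base, j, width):
    emit(num)
    record(14)
    for parts in j:
        print(j)
        if 17 != num and num >= base:
            break
    if 24 <= j and j <= 17:
        return width
    else:
        base += emit(base)
    base = j
    if j == base and base <= num:
        num = num // (base % num)
        emit(base)
    j *= j // j
    return num

6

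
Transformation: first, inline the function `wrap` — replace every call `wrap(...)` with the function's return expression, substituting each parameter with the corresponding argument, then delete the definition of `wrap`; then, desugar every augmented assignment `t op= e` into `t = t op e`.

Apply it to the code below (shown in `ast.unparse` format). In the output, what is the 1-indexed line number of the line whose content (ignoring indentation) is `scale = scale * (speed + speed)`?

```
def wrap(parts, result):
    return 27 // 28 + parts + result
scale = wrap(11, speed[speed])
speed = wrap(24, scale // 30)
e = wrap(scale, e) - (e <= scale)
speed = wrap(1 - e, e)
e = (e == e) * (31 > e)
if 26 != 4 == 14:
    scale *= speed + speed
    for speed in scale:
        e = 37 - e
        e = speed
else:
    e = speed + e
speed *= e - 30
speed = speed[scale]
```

Transformed code:
scale = 27 // 28 + 11 + speed[speed]
speed = 27 // 28 + 24 + scale // 30
e = 27 // 28 + scale + e - (e <= scale)
speed = 27 // 28 + (1 - e) + e
e = (e == e) * (31 > e)
if 26 != 4 == 14:
    scale = scale * (speed + speed)
    for speed in scale:
        e = 37 - e
        e = speed
else:
    e = speed + e
speed = speed * (e - 30)
speed = speed[scale]

7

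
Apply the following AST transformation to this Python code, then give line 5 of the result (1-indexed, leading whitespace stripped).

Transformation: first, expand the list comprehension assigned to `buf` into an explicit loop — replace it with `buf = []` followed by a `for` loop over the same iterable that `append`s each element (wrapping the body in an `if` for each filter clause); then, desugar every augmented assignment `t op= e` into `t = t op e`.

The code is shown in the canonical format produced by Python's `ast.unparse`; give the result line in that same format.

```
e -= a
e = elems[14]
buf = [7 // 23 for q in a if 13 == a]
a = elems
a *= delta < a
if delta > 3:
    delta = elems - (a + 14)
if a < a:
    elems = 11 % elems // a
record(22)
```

if 13 == a:

Transformed code:
e = e - a
e = elems[14]
buf = []
for q in a:
    if 13 == a:
        buf.append(7 // 23)
a = elems
a = a * (delta < a)
if delta > 3:
    delta = elems - (a + 14)
if a < a:
    elems = 11 % elems // a
record(22)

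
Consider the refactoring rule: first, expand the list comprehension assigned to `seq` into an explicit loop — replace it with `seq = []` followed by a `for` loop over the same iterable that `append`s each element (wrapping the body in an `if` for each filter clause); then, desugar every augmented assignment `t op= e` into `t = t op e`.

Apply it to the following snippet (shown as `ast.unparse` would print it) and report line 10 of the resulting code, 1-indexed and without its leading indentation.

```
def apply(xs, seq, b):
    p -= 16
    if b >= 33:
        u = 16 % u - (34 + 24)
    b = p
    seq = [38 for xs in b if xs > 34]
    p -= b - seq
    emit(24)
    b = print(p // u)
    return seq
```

p = p - (b - seq)

Transformed code:
def apply(xs, seq, b):
    p = p - 16
    if b >= 33:
        u = 16 % u - (34 + 24)
    b = p
    seq = []
    for xs in b:
        if xs > 34:
            seq.append(38)
    p = p - (b - seq)
    emit(24)
    b = print(p // u)
    return seq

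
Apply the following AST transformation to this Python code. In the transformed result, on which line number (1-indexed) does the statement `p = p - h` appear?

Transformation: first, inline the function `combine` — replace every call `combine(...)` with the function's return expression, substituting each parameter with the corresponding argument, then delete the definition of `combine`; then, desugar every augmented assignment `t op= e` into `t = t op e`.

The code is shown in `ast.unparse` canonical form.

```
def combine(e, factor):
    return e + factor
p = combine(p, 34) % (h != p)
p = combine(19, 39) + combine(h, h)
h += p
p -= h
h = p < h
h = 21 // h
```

4

Transformed code:
p = (p + 34) % (h != p)
p = 19 + 39 + (h + h)
h = h + p
p = p - h
h = p < h
h = 21 // h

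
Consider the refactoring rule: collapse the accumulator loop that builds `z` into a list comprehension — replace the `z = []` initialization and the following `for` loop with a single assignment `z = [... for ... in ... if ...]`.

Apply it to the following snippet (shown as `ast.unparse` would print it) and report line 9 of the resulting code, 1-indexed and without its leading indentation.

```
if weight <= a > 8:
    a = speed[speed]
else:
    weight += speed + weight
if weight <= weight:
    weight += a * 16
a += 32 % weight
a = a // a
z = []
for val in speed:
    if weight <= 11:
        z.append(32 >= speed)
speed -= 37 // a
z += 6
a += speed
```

Transformed code:
if weight <= a > 8:
    a = speed[speed]
else:
    weight += speed + weight
if weight <= weight:
    weight += a * 16
a += 32 % weight
a = a // a
z = [32 >= speed for val in speed if weight <= 11]
speed -= 37 // a
z += 6
a += speed

z = [32 >= speed for val in speed if weight <= 11]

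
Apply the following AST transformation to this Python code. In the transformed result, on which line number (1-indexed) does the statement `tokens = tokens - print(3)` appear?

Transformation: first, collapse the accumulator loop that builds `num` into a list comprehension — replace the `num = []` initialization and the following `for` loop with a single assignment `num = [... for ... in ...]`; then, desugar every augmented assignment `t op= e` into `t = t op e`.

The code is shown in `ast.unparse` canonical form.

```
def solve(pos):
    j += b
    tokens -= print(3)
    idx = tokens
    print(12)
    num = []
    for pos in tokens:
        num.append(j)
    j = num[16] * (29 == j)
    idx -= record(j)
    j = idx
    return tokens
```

3

Transformed code:
def solve(pos):
    j = j + b
    tokens = tokens - print(3)
    idx = tokens
    print(12)
    num = [j for pos in tokens]
    j = num[16] * (29 == j)
    idx = idx - record(j)
    j = idx
    return tokens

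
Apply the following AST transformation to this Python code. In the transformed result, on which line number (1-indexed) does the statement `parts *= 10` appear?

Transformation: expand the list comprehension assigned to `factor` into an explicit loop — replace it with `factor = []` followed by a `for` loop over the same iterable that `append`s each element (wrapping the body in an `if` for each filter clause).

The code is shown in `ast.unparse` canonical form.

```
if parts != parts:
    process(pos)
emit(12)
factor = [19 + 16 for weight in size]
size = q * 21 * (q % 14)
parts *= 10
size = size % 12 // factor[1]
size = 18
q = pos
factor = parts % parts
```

8

Transformed code:
if parts != parts:
    process(pos)
emit(12)
factor = []
for weight in size:
    factor.append(19 + 16)
size = q * 21 * (q % 14)
parts *= 10
size = size % 12 // factor[1]
size = 18
q = pos
factor = parts % parts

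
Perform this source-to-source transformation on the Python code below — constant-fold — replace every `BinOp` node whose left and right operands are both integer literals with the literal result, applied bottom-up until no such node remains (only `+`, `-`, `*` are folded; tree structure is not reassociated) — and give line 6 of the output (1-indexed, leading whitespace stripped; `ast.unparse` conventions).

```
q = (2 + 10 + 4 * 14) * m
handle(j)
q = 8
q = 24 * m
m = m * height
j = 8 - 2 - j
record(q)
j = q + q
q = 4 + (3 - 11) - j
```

Transformed code:
q = 68 * m
handle(j)
q = 8
q = 24 * m
m = m * height
j = 6 - j
record(q)
j = q + q
q = -4 - j

j = 6 - j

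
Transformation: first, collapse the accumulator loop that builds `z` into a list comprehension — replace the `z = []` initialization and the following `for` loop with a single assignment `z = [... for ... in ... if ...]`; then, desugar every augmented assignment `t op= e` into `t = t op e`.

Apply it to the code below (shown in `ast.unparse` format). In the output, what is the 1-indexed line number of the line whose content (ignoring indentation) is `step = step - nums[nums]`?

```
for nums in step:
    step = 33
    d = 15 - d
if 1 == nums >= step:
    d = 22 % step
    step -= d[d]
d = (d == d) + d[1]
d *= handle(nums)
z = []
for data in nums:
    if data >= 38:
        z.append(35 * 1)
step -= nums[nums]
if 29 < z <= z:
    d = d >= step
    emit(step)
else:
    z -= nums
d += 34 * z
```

10

Transformed code:
for nums in step:
    step = 33
    d = 15 - d
if 1 == nums >= step:
    d = 22 % step
    step = step - d[d]
d = (d == d) + d[1]
d = d * handle(nums)
z = [35 * 1 for data in nums if data >= 38]
step = step - nums[nums]
if 29 < z <= z:
    d = d >= step
    emit(step)
else:
    z = z - nums
d = d + 34 * z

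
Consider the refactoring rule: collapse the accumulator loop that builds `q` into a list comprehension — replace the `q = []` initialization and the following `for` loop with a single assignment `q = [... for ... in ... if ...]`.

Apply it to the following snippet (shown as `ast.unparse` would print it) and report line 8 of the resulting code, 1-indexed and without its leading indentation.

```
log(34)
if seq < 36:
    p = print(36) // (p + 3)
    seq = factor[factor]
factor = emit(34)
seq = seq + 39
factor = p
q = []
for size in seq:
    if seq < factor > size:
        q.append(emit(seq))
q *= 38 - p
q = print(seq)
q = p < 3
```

q = [emit(seq) for size in seq if seq < factor > size]

Transformed code:
log(34)
if seq < 36:
    p = print(36) // (p + 3)
    seq = factor[factor]
factor = emit(34)
seq = seq + 39
factor = p
q = [emit(seq) for size in seq if seq < factor > size]
q *= 38 - p
q = print(seq)
q = p < 3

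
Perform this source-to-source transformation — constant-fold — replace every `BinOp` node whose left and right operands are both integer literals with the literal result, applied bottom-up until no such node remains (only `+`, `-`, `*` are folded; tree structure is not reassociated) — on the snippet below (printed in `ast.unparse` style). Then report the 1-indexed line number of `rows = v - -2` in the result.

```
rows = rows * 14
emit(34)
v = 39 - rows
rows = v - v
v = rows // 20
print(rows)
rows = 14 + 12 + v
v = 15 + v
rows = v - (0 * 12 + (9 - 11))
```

9

Transformed code:
rows = rows * 14
emit(34)
v = 39 - rows
rows = v - v
v = rows // 20
print(rows)
rows = 26 + v
v = 15 + v
rows = v - -2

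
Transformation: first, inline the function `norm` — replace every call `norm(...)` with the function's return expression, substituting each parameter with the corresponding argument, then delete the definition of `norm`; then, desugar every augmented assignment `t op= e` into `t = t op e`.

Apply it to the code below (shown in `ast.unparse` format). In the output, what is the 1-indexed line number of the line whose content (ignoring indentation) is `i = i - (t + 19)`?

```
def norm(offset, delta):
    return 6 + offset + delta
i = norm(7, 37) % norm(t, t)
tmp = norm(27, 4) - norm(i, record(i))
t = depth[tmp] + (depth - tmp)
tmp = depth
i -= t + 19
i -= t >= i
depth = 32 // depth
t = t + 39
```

Transformed code:
i = (6 + 7 + 37) % (6 + t + t)
tmp = 6 + 27 + 4 - (6 + i + record(i))
t = depth[tmp] + (depth - tmp)
tmp = depth
i = i - (t + 19)
i = i - (t >= i)
depth = 32 // depth
t = t + 39

5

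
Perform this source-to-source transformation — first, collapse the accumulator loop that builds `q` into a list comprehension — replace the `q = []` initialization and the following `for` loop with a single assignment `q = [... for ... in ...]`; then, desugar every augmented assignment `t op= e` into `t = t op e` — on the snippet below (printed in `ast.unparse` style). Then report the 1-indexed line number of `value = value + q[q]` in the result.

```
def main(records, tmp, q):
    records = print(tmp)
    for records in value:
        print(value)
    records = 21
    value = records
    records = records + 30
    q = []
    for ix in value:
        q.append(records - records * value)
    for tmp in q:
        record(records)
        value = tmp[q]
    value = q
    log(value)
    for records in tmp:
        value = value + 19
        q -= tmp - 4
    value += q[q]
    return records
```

Transformed code:
def main(records, tmp, q):
    records = print(tmp)
    for records in value:
        print(value)
    records = 21
    value = records
    records = records + 30
    q = [records - records * value for ix in value]
    for tmp in q:
        record(records)
        value = tmp[q]
    value = q
    log(value)
    for records in tmp:
        value = value + 19
        q = q - (tmp - 4)
    value = value + q[q]
    return records

17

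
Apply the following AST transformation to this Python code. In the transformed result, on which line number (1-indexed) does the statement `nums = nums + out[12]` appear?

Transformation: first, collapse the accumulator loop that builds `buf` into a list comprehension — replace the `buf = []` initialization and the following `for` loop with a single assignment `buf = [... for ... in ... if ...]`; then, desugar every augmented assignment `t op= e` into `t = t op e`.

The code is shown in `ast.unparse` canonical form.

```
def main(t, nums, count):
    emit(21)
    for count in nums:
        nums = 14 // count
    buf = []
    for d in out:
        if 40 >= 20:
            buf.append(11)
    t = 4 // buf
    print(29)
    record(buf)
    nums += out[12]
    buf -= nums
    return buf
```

9

Transformed code:
def main(t, nums, count):
    emit(21)
    for count in nums:
        nums = 14 // count
    buf = [11 for d in out if 40 >= 20]
    t = 4 // buf
    print(29)
    record(buf)
    nums = nums + out[12]
    buf = buf - nums
    return buf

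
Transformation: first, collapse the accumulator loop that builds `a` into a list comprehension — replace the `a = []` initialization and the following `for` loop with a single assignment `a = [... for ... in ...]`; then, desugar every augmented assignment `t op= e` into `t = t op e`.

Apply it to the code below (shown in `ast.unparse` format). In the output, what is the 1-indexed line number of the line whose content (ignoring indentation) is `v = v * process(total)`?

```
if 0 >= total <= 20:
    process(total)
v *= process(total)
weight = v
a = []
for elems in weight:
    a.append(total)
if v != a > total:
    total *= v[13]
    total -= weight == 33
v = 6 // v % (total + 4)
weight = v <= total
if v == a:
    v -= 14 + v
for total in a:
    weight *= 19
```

Transformed code:
if 0 >= total <= 20:
    process(total)
v = v * process(total)
weight = v
a = [total for elems in weight]
if v != a > total:
    total = total * v[13]
    total = total - (weight == 33)
v = 6 // v % (total + 4)
weight = v <= total
if v == a:
    v = v - (14 + v)
for total in a:
    weight = weight * 19

3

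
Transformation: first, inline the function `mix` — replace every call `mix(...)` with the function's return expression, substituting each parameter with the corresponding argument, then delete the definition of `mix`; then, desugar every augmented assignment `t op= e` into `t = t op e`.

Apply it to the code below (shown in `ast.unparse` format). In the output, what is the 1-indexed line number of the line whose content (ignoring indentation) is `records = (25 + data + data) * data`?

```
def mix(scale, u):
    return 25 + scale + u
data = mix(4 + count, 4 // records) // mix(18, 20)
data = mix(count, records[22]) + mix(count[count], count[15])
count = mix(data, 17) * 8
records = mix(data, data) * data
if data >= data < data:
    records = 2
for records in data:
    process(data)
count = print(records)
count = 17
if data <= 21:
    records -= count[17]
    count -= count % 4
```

4

Transformed code:
data = (25 + (4 + count) + 4 // records) // (25 + 18 + 20)
data = 25 + count + records[22] + (25 + count[count] + count[15])
count = (25 + data + 17) * 8
records = (25 + data + data) * data
if data >= data < data:
    records = 2
for records in data:
    process(data)
count = print(records)
count = 17
if data <= 21:
    records = records - count[17]
    count = count - count % 4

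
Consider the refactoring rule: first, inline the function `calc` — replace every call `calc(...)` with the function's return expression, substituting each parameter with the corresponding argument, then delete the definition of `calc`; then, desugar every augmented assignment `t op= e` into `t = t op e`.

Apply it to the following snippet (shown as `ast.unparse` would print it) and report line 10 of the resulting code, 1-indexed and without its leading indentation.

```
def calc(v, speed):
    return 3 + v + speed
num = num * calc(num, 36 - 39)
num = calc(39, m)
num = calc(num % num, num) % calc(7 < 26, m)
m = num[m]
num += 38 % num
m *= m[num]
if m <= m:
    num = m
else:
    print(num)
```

Transformed code:
num = num * (3 + num + (36 - 39))
num = 3 + 39 + m
num = (3 + num % num + num) % (3 + (7 < 26) + m)
m = num[m]
num = num + 38 % num
m = m * m[num]
if m <= m:
    num = m
else:
    print(num)

print(num)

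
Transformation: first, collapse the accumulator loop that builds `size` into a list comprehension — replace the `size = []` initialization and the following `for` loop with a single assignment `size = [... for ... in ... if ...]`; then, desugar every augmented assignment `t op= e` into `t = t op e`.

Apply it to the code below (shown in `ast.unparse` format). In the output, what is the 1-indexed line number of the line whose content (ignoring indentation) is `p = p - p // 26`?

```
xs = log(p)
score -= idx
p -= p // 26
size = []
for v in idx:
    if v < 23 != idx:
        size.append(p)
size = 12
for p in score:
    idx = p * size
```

Transformed code:
xs = log(p)
score = score - idx
p = p - p // 26
size = [p for v in idx if v < 23 != idx]
size = 12
for p in score:
    idx = p * size

3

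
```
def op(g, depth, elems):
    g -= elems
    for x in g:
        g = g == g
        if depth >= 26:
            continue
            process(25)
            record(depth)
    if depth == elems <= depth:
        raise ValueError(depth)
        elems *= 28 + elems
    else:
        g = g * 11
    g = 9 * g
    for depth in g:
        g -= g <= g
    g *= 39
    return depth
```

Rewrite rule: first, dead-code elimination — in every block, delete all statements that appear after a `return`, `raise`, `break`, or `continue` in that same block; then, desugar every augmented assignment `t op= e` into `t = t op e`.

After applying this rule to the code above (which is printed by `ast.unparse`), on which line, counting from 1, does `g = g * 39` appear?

Transformed code:
def op(g, depth, elems):
    g = g - elems
    for x in g:
        g = g == g
        if depth >= 26:
            continue
    if depth == elems <= depth:
        raise ValueError(depth)
    else:
        g = g * 11
    g = 9 * g
    for depth in g:
        g = g - (g <= g)
    g = g * 39
    return depth

14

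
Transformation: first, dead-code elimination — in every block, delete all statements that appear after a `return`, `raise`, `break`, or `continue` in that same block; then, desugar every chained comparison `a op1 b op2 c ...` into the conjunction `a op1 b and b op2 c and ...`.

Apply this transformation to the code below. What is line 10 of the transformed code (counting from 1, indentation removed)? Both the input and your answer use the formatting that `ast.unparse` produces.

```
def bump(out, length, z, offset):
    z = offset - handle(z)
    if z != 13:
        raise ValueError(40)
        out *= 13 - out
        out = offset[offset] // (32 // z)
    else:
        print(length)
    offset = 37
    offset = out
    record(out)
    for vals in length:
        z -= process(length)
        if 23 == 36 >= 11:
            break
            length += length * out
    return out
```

Transformed code:
def bump(out, length, z, offset):
    z = offset - handle(z)
    if z != 13:
        raise ValueError(40)
    else:
        print(length)
    offset = 37
    offset = out
    record(out)
    for vals in length:
        z -= process(length)
        if 23 == 36 and 36 >= 11:
            break
    return out

for vals in length:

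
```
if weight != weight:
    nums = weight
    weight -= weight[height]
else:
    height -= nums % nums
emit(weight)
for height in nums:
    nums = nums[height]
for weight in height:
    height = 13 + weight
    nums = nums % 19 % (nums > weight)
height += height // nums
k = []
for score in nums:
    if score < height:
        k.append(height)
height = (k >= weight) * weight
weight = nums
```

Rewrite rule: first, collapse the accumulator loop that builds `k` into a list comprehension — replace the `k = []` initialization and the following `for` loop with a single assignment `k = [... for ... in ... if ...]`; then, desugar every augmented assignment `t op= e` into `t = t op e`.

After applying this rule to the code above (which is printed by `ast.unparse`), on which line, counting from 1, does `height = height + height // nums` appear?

12

Transformed code:
if weight != weight:
    nums = weight
    weight = weight - weight[height]
else:
    height = height - nums % nums
emit(weight)
for height in nums:
    nums = nums[height]
for weight in height:
    height = 13 + weight
    nums = nums % 19 % (nums > weight)
height = height + height // nums
k = [height for score in nums if score < height]
height = (k >= weight) * weight
weight = nums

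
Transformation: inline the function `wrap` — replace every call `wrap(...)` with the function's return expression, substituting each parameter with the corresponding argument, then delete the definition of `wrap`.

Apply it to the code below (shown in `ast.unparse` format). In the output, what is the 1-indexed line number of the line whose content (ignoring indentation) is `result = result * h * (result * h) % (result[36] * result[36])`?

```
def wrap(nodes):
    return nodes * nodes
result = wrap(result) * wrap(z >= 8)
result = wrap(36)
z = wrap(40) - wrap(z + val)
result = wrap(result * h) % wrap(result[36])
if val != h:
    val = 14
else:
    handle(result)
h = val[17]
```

4

Transformed code:
result = result * result * ((z >= 8) * (z >= 8))
result = 36 * 36
z = 40 * 40 - (z + val) * (z + val)
result = result * h * (result * h) % (result[36] * result[36])
if val != h:
    val = 14
else:
    handle(result)
h = val[17]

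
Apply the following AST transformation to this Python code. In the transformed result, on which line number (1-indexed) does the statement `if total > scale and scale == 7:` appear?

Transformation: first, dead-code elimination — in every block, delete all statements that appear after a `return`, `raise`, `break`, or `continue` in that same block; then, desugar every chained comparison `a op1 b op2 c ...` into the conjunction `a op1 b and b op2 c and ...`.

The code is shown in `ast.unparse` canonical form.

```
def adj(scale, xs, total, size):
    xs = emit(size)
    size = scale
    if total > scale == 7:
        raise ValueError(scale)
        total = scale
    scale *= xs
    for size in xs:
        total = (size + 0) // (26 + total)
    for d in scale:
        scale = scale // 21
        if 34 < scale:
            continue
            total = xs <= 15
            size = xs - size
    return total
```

Transformed code:
def adj(scale, xs, total, size):
    xs = emit(size)
    size = scale
    if total > scale and scale == 7:
        raise ValueError(scale)
    scale *= xs
    for size in xs:
        total = (size + 0) // (26 + total)
    for d in scale:
        scale = scale // 21
        if 34 < scale:
            continue
    return total

4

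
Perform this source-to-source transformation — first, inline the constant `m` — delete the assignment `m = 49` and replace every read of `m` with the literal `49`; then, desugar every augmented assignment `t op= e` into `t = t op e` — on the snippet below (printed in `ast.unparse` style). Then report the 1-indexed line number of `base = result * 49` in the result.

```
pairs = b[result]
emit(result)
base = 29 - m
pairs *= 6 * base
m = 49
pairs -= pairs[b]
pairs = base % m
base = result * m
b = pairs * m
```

7

Transformed code:
pairs = b[result]
emit(result)
base = 29 - 49
pairs = pairs * (6 * base)
pairs = pairs - pairs[b]
pairs = base % 49
base = result * 49
b = pairs * 49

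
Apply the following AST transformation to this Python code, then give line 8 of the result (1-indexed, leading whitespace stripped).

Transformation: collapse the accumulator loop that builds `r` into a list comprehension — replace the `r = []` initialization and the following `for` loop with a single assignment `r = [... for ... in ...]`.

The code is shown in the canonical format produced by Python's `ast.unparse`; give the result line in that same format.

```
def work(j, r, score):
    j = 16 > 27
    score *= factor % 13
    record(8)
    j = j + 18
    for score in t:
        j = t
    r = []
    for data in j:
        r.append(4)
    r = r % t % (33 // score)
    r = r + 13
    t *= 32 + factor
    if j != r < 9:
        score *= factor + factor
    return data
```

Transformed code:
def work(j, r, score):
    j = 16 > 27
    score *= factor % 13
    record(8)
    j = j + 18
    for score in t:
        j = t
    r = [4 for data in j]
    r = r % t % (33 // score)
    r = r + 13
    t *= 32 + factor
    if j != r < 9:
        score *= factor + factor
    return data

r = [4 for data in j]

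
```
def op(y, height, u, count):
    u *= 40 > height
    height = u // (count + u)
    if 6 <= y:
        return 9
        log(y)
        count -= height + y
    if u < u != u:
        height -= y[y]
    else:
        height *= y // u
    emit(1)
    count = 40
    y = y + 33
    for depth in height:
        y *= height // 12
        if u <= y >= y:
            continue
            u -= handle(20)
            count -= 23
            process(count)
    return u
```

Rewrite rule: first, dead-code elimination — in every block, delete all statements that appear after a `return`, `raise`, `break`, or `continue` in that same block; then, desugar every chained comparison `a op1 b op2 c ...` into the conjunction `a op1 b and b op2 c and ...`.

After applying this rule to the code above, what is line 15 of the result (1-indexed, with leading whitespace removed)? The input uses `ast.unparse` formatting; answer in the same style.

Transformed code:
def op(y, height, u, count):
    u *= 40 > height
    height = u // (count + u)
    if 6 <= y:
        return 9
    if u < u and u != u:
        height -= y[y]
    else:
        height *= y // u
    emit(1)
    count = 40
    y = y + 33
    for depth in height:
        y *= height // 12
        if u <= y and y >= y:
            continue
    return u

if u <= y and y >= y:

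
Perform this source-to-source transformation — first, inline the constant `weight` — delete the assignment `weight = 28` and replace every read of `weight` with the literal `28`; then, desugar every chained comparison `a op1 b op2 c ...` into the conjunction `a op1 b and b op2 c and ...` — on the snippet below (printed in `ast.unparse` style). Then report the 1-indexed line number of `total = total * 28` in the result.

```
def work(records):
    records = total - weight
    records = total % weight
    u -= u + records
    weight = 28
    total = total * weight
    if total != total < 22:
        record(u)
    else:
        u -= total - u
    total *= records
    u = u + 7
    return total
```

Transformed code:
def work(records):
    records = total - 28
    records = total % 28
    u -= u + records
    total = total * 28
    if total != total and total < 22:
        record(u)
    else:
        u -= total - u
    total *= records
    u = u + 7
    return total

5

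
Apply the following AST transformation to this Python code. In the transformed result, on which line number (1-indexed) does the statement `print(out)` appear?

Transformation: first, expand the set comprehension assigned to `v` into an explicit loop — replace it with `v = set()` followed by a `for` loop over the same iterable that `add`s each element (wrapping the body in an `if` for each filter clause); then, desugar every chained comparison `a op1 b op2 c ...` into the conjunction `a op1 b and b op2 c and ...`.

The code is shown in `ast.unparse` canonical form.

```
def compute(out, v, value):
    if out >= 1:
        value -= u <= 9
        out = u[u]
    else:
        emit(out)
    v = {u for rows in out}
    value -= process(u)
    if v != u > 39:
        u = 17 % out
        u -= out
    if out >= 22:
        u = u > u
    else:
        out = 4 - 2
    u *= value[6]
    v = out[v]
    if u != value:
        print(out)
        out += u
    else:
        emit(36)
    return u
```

Transformed code:
def compute(out, v, value):
    if out >= 1:
        value -= u <= 9
        out = u[u]
    else:
        emit(out)
    v = set()
    for rows in out:
        v.add(u)
    value -= process(u)
    if v != u and u > 39:
        u = 17 % out
        u -= out
    if out >= 22:
        u = u > u
    else:
        out = 4 - 2
    u *= value[6]
    v = out[v]
    if u != value:
        print(out)
        out += u
    else:
        emit(36)
    return u

21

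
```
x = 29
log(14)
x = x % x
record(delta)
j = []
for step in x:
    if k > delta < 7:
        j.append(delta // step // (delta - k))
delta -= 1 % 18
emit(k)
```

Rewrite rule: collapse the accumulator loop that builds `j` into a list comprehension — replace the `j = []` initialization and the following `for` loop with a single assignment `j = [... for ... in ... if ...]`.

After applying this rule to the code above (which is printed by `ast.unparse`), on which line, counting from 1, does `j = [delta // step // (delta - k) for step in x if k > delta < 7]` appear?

5

Transformed code:
x = 29
log(14)
x = x % x
record(delta)
j = [delta // step // (delta - k) for step in x if k > delta < 7]
delta -= 1 % 18
emit(k)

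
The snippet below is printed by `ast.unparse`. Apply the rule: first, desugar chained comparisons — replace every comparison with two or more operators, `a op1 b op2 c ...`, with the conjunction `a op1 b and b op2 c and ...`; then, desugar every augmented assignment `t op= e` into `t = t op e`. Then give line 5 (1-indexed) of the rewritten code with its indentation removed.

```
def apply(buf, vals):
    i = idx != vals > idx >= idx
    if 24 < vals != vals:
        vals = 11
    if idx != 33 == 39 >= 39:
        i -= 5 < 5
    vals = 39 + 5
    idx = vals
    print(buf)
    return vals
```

Transformed code:
def apply(buf, vals):
    i = idx != vals and vals > idx and (idx >= idx)
    if 24 < vals and vals != vals:
        vals = 11
    if idx != 33 and 33 == 39 and (39 >= 39):
        i = i - (5 < 5)
    vals = 39 + 5
    idx = vals
    print(buf)
    return vals

if idx != 33 and 33 == 39 and (39 >= 39):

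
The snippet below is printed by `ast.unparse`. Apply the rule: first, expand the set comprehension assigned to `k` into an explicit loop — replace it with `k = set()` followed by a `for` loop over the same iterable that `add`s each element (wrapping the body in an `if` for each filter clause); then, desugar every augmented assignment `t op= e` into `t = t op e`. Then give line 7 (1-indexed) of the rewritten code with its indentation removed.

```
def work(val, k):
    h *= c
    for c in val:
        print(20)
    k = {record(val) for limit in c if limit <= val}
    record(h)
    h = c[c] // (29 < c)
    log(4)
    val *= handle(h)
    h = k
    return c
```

if limit <= val:

Transformed code:
def work(val, k):
    h = h * c
    for c in val:
        print(20)
    k = set()
    for limit in c:
        if limit <= val:
            k.add(record(val))
    record(h)
    h = c[c] // (29 < c)
    log(4)
    val = val * handle(h)
    h = k
    return c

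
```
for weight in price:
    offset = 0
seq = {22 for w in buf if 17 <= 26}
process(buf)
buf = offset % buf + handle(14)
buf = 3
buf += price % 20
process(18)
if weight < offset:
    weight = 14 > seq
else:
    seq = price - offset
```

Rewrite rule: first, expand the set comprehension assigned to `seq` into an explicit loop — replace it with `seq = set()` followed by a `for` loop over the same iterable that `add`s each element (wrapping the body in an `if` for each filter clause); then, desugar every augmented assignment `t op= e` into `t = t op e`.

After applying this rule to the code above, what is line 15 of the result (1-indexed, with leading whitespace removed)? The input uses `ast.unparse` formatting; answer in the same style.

seq = price - offset

Transformed code:
for weight in price:
    offset = 0
seq = set()
for w in buf:
    if 17 <= 26:
        seq.add(22)
process(buf)
buf = offset % buf + handle(14)
buf = 3
buf = buf + price % 20
process(18)
if weight < offset:
    weight = 14 > seq
else:
    seq = price - offset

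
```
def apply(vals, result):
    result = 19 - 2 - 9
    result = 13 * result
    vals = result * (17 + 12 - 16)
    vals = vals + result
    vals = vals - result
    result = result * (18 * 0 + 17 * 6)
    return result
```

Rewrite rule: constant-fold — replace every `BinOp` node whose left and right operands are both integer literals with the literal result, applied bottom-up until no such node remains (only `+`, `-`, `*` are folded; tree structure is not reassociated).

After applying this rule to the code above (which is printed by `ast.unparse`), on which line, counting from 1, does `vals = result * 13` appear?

Transformed code:
def apply(vals, result):
    result = 8
    result = 13 * result
    vals = result * 13
    vals = vals + result
    vals = vals - result
    result = result * 102
    return result

4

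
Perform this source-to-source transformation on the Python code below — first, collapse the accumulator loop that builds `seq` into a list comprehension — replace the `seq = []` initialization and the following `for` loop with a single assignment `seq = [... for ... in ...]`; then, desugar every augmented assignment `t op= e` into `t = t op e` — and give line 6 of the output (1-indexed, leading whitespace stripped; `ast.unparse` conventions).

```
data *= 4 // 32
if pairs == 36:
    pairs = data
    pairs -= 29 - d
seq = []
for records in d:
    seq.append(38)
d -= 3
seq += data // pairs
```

d = d - 3

Transformed code:
data = data * (4 // 32)
if pairs == 36:
    pairs = data
    pairs = pairs - (29 - d)
seq = [38 for records in d]
d = d - 3
seq = seq + data // pairs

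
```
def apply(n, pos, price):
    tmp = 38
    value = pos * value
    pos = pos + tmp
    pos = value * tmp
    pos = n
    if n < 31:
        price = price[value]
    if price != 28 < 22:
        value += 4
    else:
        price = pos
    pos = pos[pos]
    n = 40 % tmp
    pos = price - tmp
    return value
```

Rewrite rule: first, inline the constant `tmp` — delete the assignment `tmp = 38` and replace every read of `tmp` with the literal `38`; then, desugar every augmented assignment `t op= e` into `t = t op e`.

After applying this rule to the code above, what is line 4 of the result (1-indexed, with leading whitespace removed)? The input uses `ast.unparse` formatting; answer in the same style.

Transformed code:
def apply(n, pos, price):
    value = pos * value
    pos = pos + 38
    pos = value * 38
    pos = n
    if n < 31:
        price = price[value]
    if price != 28 < 22:
        value = value + 4
    else:
        price = pos
    pos = pos[pos]
    n = 40 % 38
    pos = price - 38
    return value

pos = value * 38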